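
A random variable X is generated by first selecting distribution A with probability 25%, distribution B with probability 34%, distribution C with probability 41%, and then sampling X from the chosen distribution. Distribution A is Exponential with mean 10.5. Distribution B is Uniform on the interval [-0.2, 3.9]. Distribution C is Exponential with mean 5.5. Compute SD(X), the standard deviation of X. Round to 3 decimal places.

7.157

Per component, A: μ=10.5, E[X²]=220.5; B: μ=1.85, E[X²]=4.82333; C: μ=5.5, E[X²]=60.5.
E[X] = 0.25·10.5 + 0.34·1.85 + 0.41·5.5 = 5.509.
E[X²] = 0.25·220.5 + 0.34·4.82333 + 0.41·60.5 = 81.5699.
Var(X) = E[X²] − (E[X])² = 81.5699 − 30.3491 = 51.2209.
SD(X) = √51.2209 = 7.15687.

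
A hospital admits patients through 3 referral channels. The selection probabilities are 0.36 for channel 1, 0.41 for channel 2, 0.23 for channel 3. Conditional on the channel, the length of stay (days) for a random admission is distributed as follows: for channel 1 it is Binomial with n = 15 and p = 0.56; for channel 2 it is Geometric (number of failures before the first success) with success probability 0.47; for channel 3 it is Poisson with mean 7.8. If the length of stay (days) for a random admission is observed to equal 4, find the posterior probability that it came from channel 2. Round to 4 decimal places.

0.4280

Likelihoods P(X=4 | ·): 1: 0.0160644; 2: 0.0370853; 3: 0.0631932.
Posterior ∝ prior × likelihood. Numerator for 2: 0.41·0.0370853 = 0.015205.
Normalizing constant: 0.36·0.0160644 + 0.41·0.0370853 + 0.23·0.0631932 = 0.0355226.
P(2 | observation) = 0.015205 / 0.0355226 = 0.428037.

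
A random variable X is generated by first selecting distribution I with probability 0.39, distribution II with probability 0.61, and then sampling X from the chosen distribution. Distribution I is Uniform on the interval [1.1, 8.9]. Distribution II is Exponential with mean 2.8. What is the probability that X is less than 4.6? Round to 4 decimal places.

Conditional on each component, P(X < 4.6): I: 0.448718; II: 0.806573.
By total probability, P(X < 4.6) = 0.39·0.448718 + 0.61·0.806573 = 0.66701.

0.6670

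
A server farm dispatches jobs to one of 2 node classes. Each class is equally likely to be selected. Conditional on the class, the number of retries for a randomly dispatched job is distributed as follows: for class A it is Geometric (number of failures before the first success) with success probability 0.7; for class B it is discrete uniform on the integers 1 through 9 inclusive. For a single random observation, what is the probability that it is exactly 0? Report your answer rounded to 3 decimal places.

0.350

Conditional on each class, P(X = 0): A: 0.7; B: 0.
By total probability, P(X = 0) = 0.5·0.7 + 0.5·0 = 0.35.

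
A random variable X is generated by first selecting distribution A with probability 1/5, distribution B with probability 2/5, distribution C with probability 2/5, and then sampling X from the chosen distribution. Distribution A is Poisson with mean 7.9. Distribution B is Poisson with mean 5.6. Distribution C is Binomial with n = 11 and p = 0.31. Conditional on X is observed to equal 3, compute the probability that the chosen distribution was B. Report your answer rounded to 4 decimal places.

0.2878

Likelihoods P(X=3 | ·): A: 0.0304652; B: 0.108234; C: 0.252558.
Posterior ∝ prior × likelihood. Numerator for B: 0.4·0.108234 = 0.0432936.
Normalizing constant: 0.2·0.0304652 + 0.4·0.108234 + 0.4·0.252558 = 0.15041.
P(B | observation) = 0.0432936 / 0.15041 = 0.287837.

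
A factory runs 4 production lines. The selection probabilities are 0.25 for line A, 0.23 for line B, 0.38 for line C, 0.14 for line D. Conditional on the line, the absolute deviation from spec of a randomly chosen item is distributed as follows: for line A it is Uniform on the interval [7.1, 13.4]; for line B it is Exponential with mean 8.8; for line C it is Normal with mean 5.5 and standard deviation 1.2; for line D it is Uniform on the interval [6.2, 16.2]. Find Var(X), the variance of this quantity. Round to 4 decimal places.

25.5136

Per component, A: μ=10.25, E[X²]=108.37; B: μ=8.8, E[X²]=154.88; C: μ=5.5, E[X²]=31.69; D: μ=11.2, E[X²]=133.773.
E[X] = 0.25·10.25 + 0.23·8.8 + 0.38·5.5 + 0.14·11.2 = 8.2445.
E[X²] = 0.25·108.37 + 0.23·154.88 + 0.38·31.69 + 0.14·133.773 = 93.4854.
Var(X) = E[X²] − (E[X])² = 93.4854 − 67.9718 = 25.5136.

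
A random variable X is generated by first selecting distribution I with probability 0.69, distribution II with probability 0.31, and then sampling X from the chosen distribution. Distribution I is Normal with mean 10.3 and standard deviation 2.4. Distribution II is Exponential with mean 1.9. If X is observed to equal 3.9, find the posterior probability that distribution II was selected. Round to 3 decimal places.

Likelihoods f(3.9 | ·): I: 0.00474833; II: 0.0675771.
Posterior ∝ prior × likelihood. Numerator for II: 0.31·0.0675771 = 0.0209489.
Normalizing constant: 0.69·0.00474833 + 0.31·0.0675771 = 0.0242253.
P(II | observation) = 0.0209489 / 0.0242253 = 0.864755.

0.865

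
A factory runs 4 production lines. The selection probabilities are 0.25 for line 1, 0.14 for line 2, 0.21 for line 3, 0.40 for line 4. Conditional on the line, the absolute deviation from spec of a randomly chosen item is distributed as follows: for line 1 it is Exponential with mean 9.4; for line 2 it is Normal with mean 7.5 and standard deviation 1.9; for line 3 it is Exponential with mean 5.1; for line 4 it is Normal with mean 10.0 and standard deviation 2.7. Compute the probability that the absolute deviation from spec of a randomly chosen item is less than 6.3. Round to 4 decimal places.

Conditional on each line, P(X < 6.3): 1: 0.4884; 2: 0.263831; 3: 0.709251; 4: 0.0852857.
By total probability, P(X < 6.3) = 0.25·0.4884 + 0.14·0.263831 + 0.21·0.709251 + 0.4·0.0852857 = 0.342093.

0.3421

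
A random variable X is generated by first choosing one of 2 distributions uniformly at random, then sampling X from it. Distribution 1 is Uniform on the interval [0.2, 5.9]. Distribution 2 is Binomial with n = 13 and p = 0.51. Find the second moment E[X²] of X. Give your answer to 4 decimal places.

29.6078

For each component E[X²] = Var + (mean)², giving 1: 12.01; 2: 47.2056.
Overall E[X²] = 0.5·12.01 + 0.5·47.2056 = 29.6078.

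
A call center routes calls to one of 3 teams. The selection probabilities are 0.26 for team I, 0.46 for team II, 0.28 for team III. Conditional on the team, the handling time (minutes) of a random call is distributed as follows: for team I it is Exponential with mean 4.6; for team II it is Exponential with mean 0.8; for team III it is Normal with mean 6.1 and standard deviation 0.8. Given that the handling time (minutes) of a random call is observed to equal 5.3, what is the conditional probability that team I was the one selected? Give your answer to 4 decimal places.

0.1729

Likelihoods f(5.3 | ·): I: 0.0686846; II: 0.00165848; III: 0.302463.
Posterior ∝ prior × likelihood. Numerator for I: 0.26·0.0686846 = 0.017858.
Normalizing constant: 0.26·0.0686846 + 0.46·0.00165848 + 0.28·0.302463 = 0.103311.
P(I | observation) = 0.017858 / 0.103311 = 0.172857.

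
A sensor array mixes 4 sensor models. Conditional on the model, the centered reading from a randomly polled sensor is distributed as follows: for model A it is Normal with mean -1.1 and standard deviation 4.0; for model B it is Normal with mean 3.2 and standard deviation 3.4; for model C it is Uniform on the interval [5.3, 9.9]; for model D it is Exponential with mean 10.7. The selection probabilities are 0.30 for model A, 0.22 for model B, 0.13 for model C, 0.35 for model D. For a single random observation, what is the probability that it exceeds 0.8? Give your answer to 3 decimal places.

0.717

Conditional on each model, P(X > 0.8): A: 0.317393; B: 0.759869; C: 1; D: 0.92796.
By total probability, P(X > 0.8) = 0.3·0.317393 + 0.22·0.759869 + 0.13·1 + 0.35·0.92796 = 0.717175.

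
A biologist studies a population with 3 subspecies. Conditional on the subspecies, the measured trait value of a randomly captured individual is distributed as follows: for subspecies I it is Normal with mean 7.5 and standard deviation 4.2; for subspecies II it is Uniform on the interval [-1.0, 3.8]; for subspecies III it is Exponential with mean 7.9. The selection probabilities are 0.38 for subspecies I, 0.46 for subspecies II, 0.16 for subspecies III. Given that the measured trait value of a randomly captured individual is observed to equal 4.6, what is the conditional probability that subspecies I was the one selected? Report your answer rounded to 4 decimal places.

0.7154

Likelihoods f(4.6 | ·): I: 0.0748401; II: 0; III: 0.0707119.
Posterior ∝ prior × likelihood. Numerator for I: 0.38·0.0748401 = 0.0284392.
Normalizing constant: 0.38·0.0748401 + 0.46·0 + 0.16·0.0707119 = 0.0397531.
P(I | observation) = 0.0284392 / 0.0397531 = 0.715396.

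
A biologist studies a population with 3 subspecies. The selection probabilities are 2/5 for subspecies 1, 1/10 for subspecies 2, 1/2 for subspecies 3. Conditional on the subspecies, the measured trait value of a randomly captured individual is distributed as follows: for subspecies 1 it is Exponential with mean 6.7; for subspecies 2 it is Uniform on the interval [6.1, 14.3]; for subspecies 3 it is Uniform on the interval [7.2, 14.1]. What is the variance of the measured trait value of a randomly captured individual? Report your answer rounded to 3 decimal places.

24.121

Per component, 1: μ=6.7, E[X²]=89.78; 2: μ=10.2, E[X²]=109.643; 3: μ=10.65, E[X²]=117.39.
E[X] = 0.4·6.7 + 0.1·10.2 + 0.5·10.65 = 9.025.
E[X²] = 0.4·89.78 + 0.1·109.643 + 0.5·117.39 = 105.571.
Var(X) = E[X²] − (E[X])² = 105.571 − 81.4506 = 24.1207.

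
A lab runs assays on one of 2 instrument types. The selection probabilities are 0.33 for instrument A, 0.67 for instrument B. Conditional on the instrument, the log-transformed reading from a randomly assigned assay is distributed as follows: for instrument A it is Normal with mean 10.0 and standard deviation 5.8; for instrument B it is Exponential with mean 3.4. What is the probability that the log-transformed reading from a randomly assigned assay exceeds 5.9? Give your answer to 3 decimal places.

0.369

Conditional on each instrument, P(X > 5.9): A: 0.760185; B: 0.176348.
By total probability, P(X > 5.9) = 0.33·0.760185 + 0.67·0.176348 = 0.369014.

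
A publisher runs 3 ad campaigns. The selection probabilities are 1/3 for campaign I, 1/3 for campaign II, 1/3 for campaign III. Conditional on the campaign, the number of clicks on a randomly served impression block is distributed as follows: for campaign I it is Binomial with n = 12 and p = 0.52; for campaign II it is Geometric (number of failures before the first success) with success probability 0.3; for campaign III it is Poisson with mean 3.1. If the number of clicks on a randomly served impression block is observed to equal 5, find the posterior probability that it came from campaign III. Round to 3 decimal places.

0.321

Likelihoods P(X=5 | ·): I: 0.176779; II: 0.050421; III: 0.107477.
Posterior ∝ prior × likelihood. Numerator for III: 0.333333·0.107477 = 0.0358256.
Normalizing constant: 0.333333·0.176779 + 0.333333·0.050421 + 0.333333·0.107477 = 0.111559.
P(III | observation) = 0.0358256 / 0.111559 = 0.321136.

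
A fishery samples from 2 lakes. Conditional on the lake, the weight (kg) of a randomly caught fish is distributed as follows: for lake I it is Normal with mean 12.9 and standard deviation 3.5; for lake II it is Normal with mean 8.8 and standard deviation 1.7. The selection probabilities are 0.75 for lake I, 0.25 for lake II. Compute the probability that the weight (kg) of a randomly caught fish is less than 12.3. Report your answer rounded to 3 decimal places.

0.569

Conditional on each lake, P(X < 12.3): I: 0.431943; II: 0.980244.
By total probability, P(X < 12.3) = 0.75·0.431943 + 0.25·0.980244 = 0.569019.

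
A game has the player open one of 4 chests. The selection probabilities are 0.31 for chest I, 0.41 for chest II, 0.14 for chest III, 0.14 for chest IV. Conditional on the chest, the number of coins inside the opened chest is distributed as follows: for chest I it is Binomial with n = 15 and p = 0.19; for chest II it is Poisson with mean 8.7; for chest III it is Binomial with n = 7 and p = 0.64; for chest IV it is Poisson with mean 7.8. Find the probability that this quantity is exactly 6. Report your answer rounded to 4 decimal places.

Conditional on each chest, P(X = 6): I: 0.035342; II: 0.100328; III: 0.173173; IV: 0.128156.
By total probability, P(X = 6) = 0.31·0.035342 + 0.41·0.100328 + 0.14·0.173173 + 0.14·0.128156 = 0.0942764.

0.0943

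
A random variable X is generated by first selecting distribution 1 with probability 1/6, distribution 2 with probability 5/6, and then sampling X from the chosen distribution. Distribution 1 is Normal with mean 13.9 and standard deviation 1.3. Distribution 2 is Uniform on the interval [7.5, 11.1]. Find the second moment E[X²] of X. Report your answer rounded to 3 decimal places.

105.458

For each component E[X²] = Var + (mean)², giving 1: 194.9; 2: 87.57.
Overall E[X²] = 0.166667·194.9 + 0.833333·87.57 = 105.458.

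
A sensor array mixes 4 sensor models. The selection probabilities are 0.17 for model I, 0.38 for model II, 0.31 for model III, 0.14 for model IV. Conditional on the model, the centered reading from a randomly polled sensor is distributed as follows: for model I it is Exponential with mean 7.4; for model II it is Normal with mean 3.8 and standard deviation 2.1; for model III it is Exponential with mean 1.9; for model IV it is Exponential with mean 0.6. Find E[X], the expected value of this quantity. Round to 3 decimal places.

Component means — I: 7.4; II: 3.8; III: 1.9; IV: 0.6.
E[X] = 0.17·7.4 + 0.38·3.8 + 0.31·1.9 + 0.14·0.6 = 3.375.

3.375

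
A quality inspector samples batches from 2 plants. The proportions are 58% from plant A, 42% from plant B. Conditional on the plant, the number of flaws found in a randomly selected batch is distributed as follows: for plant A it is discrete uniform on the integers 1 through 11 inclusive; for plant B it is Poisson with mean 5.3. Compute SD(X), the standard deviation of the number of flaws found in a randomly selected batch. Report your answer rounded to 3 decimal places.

Per component, A: μ=6, E[X²]=46; B: μ=5.3, E[X²]=33.39.
E[X] = 0.58·6 + 0.42·5.3 = 5.706.
E[X²] = 0.58·46 + 0.42·33.39 = 40.7038.
Var(X) = E[X²] − (E[X])² = 40.7038 − 32.5584 = 8.14536.
SD(X) = √8.14536 = 2.85401.

2.854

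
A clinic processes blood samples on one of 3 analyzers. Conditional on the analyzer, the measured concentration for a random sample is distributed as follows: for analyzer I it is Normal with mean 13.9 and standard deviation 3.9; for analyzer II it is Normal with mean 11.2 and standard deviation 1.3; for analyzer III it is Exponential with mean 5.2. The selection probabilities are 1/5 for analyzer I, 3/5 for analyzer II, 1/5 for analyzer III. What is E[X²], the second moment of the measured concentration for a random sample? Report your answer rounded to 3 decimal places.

128.778

For each component E[X²] = Var + (mean)², giving I: 208.42; II: 127.13; III: 54.08.
Overall E[X²] = 0.2·208.42 + 0.6·127.13 + 0.2·54.08 = 128.778.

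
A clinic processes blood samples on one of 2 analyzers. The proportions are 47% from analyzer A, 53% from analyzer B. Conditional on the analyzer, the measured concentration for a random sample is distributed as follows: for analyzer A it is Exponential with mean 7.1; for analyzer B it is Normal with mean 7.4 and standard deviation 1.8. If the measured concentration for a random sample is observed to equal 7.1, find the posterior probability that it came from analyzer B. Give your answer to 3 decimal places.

Likelihoods f(7.1 | ·): A: 0.051814; B: 0.218578.
Posterior ∝ prior × likelihood. Numerator for B: 0.53·0.218578 = 0.115846.
Normalizing constant: 0.47·0.051814 + 0.53·0.218578 = 0.140199.
P(B | observation) = 0.115846 / 0.140199 = 0.8263.

0.826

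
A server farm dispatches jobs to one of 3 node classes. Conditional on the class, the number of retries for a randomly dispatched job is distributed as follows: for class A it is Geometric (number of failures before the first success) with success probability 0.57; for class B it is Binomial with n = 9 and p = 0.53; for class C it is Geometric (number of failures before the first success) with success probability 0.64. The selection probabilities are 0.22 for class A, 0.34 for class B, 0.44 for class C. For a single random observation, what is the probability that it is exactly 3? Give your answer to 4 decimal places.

0.0689

Conditional on each class, P(X = 3): A: 0.045319; B: 0.134801; C: 0.0298598.
By total probability, P(X = 3) = 0.22·0.045319 + 0.34·0.134801 + 0.44·0.0298598 = 0.0689409.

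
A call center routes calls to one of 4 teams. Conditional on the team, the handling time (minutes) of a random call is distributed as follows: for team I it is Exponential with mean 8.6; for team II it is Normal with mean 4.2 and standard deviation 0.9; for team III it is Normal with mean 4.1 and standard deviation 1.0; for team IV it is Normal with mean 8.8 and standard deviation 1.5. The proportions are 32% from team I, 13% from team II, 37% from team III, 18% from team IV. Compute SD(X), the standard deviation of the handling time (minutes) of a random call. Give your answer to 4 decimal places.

5.4516

Per component, I: μ=8.6, E[X²]=147.92; II: μ=4.2, E[X²]=18.45; III: μ=4.1, E[X²]=17.81; IV: μ=8.8, E[X²]=79.69.
E[X] = 0.32·8.6 + 0.13·4.2 + 0.37·4.1 + 0.18·8.8 = 6.399.
E[X²] = 0.32·147.92 + 0.13·18.45 + 0.37·17.81 + 0.18·79.69 = 70.6668.
Var(X) = E[X²] − (E[X])² = 70.6668 − 40.9472 = 29.7196.
SD(X) = √29.7196 = 5.45157.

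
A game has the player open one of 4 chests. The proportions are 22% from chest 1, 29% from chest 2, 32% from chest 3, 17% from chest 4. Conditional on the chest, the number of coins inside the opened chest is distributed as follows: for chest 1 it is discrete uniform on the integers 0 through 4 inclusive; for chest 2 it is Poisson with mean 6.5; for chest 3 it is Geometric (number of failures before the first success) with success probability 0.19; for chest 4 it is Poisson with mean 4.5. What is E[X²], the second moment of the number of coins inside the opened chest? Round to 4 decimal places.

For each component E[X²] = Var + (mean)², giving 1: 6; 2: 48.75; 3: 40.6122; 4: 24.75.
Overall E[X²] = 0.22·6 + 0.29·48.75 + 0.32·40.6122 + 0.17·24.75 = 32.6609.

32.6609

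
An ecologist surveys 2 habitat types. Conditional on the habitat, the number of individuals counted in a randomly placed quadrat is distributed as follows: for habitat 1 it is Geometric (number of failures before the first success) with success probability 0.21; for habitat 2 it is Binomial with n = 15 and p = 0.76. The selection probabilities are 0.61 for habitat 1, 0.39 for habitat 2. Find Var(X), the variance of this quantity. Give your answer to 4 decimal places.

25.8737

Per component, 1: μ=3.7619, E[X²]=32.0658; 2: μ=11.4, E[X²]=132.696.
E[X] = 0.61·3.7619 + 0.39·11.4 = 6.74076.
E[X²] = 0.61·32.0658 + 0.39·132.696 = 71.3116.
Var(X) = E[X²] − (E[X])² = 71.3116 − 45.4379 = 25.8737.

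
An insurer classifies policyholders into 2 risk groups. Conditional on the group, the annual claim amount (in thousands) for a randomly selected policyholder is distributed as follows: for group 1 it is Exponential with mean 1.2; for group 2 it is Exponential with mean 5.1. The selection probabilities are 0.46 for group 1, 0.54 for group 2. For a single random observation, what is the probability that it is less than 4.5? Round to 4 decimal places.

0.7657

Conditional on each group, P(X < 4.5): 1: 0.976482; 2: 0.586192.
By total probability, P(X < 4.5) = 0.46·0.976482 + 0.54·0.586192 = 0.765725.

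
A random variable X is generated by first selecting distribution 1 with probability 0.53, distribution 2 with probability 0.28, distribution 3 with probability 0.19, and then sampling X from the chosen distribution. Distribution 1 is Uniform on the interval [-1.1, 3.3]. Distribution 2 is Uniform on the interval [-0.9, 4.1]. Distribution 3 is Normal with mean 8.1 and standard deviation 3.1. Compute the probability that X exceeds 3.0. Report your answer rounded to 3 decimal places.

0.278

Conditional on each component, P(X > 3.0): 1: 0.0681818; 2: 0.22; 3: 0.950032.
By total probability, P(X > 3.0) = 0.53·0.0681818 + 0.28·0.22 + 0.19·0.950032 = 0.278242.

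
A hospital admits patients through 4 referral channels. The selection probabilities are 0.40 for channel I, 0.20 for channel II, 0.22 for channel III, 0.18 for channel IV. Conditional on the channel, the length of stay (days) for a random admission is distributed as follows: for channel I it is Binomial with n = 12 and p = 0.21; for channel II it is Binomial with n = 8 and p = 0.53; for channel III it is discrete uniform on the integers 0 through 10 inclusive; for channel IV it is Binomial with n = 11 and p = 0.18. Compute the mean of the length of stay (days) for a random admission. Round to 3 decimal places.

Component means — I: 2.52; II: 4.24; III: 5; IV: 1.98.
E[X] = 0.4·2.52 + 0.2·4.24 + 0.22·5 + 0.18·1.98 = 3.3124.

3.312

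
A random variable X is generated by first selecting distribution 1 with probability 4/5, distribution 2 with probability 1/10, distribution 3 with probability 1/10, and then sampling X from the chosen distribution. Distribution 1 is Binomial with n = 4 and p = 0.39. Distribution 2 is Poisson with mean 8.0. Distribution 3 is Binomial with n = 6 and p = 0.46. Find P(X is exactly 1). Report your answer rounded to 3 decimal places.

0.296

Conditional on each component, P(X = 1): 1: 0.35409; 2: 0.0026837; 3: 0.12673.
By total probability, P(X = 1) = 0.8·0.35409 + 0.1·0.0026837 + 0.1·0.12673 = 0.296214.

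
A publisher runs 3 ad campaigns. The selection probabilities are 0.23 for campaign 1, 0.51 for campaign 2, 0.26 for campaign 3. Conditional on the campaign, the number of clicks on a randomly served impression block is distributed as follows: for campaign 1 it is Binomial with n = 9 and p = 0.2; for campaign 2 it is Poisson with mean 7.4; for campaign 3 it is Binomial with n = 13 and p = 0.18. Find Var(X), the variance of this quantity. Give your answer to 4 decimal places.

Per component, 1: μ=1.8, E[X²]=4.68; 2: μ=7.4, E[X²]=62.16; 3: μ=2.34, E[X²]=7.3944.
E[X] = 0.23·1.8 + 0.51·7.4 + 0.26·2.34 = 4.7964.
E[X²] = 0.23·4.68 + 0.51·62.16 + 0.26·7.3944 = 34.7005.
Var(X) = E[X²] − (E[X])² = 34.7005 − 23.0055 = 11.6951.

11.6951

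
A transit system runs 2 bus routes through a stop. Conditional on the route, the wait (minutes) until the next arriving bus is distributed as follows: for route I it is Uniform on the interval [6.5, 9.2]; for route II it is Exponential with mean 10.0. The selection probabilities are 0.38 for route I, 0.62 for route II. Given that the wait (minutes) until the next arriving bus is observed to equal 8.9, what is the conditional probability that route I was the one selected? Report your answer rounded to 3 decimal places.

0.847

Likelihoods f(8.9 | ·): I: 0.37037; II: 0.0410656.
Posterior ∝ prior × likelihood. Numerator for I: 0.38·0.37037 = 0.140741.
Normalizing constant: 0.38·0.37037 + 0.62·0.0410656 = 0.166201.
P(I | observation) = 0.140741 / 0.166201 = 0.846808.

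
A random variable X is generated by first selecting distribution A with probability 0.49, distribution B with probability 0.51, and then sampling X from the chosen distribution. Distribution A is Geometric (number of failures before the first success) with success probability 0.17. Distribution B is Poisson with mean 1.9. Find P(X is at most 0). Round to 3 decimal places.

Conditional on each component, P(X ≤ 0): A: 0.17; B: 0.149569.
By total probability, P(X ≤ 0) = 0.49·0.17 + 0.51·0.149569 = 0.15958.

0.160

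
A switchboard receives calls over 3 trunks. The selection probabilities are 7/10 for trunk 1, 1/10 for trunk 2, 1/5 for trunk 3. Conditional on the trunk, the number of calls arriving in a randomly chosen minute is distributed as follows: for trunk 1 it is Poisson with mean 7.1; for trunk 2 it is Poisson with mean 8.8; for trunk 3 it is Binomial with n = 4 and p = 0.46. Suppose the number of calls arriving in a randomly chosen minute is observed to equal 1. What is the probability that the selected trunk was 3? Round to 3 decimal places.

0.932

Likelihoods P(X=1 | ·): 1: 0.00585824; 2: 0.00132645; 3: 0.289734.
Posterior ∝ prior × likelihood. Numerator for 3: 0.2·0.289734 = 0.0579468.
Normalizing constant: 0.7·0.00585824 + 0.1·0.00132645 + 0.2·0.289734 = 0.0621802.
P(3 | observation) = 0.0579468 / 0.0621802 = 0.931917.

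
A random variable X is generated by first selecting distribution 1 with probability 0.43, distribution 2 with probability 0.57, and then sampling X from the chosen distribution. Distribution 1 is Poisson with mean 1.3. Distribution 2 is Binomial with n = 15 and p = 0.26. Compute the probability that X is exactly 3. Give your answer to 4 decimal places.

0.1658

Conditional on each component, P(X = 3): 1: 0.0997921; 2: 0.215631.
By total probability, P(X = 3) = 0.43·0.0997921 + 0.57·0.215631 = 0.165821.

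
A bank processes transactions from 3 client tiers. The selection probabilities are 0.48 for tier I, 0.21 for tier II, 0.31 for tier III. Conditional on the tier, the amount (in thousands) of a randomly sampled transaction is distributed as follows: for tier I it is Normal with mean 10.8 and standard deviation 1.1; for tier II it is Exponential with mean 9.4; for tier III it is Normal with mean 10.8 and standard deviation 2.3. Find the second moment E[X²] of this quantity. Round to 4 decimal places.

For each component E[X²] = Var + (mean)², giving I: 117.85; II: 176.72; III: 121.93.
Overall E[X²] = 0.48·117.85 + 0.21·176.72 + 0.31·121.93 = 131.478.

131.4775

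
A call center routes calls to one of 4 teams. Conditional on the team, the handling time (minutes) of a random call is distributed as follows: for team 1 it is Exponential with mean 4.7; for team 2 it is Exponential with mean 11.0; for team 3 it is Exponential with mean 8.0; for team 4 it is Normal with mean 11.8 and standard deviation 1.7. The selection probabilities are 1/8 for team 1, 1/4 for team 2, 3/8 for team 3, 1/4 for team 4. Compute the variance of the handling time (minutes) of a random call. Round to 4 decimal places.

Per component, 1: μ=4.7, E[X²]=44.18; 2: μ=11, E[X²]=242; 3: μ=8, E[X²]=128; 4: μ=11.8, E[X²]=142.13.
E[X] = 0.125·4.7 + 0.25·11 + 0.375·8 + 0.25·11.8 = 9.2875.
E[X²] = 0.125·44.18 + 0.25·242 + 0.375·128 + 0.25·142.13 = 149.555.
Var(X) = E[X²] − (E[X])² = 149.555 − 86.2577 = 63.2973.

63.2973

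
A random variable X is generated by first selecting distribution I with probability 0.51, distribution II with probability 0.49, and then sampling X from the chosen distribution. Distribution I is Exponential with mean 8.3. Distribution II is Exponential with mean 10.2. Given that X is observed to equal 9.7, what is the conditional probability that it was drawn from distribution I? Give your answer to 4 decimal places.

Likelihoods f(9.7 | ·): I: 0.0374432; II: 0.0378786.
Posterior ∝ prior × likelihood. Numerator for I: 0.51·0.0374432 = 0.019096.
Normalizing constant: 0.51·0.0374432 + 0.49·0.0378786 = 0.0376566.
P(I | observation) = 0.019096 / 0.0376566 = 0.50711.

0.5071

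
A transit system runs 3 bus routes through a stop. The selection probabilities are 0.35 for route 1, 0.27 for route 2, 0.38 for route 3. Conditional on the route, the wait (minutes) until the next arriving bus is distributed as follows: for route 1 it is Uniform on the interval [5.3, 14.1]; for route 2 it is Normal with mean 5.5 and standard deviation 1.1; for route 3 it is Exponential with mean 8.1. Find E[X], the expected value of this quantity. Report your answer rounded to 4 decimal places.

Component means — 1: 9.7; 2: 5.5; 3: 8.1.
E[X] = 0.35·9.7 + 0.27·5.5 + 0.38·8.1 = 7.958.

7.9580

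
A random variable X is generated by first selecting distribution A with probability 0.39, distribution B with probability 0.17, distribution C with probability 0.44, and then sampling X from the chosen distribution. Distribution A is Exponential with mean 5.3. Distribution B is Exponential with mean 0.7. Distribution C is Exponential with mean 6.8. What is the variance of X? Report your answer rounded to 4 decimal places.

Per component, A: μ=5.3, E[X²]=56.18; B: μ=0.7, E[X²]=0.98; C: μ=6.8, E[X²]=92.48.
E[X] = 0.39·5.3 + 0.17·0.7 + 0.44·6.8 = 5.178.
E[X²] = 0.39·56.18 + 0.17·0.98 + 0.44·92.48 = 62.768.
Var(X) = E[X²] − (E[X])² = 62.768 − 26.8117 = 35.9563.

35.9563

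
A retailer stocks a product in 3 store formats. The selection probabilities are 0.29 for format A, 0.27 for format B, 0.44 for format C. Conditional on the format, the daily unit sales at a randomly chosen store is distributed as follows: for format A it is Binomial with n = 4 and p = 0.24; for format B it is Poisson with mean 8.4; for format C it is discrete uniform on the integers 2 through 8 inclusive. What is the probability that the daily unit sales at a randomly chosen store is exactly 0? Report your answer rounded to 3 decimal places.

0.097

Conditional on each format, P(X = 0): A: 0.333622; B: 0.000224867; C: 0.
By total probability, P(X = 0) = 0.29·0.333622 + 0.27·0.000224867 + 0.44·0 = 0.096811.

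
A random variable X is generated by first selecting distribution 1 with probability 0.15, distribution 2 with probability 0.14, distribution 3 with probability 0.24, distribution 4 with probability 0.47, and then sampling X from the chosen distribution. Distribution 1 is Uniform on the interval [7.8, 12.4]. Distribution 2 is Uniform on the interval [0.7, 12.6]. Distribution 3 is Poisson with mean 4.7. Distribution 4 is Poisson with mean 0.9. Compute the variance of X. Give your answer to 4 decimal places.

14.6666

Per component, 1: μ=10.1, E[X²]=103.773; 2: μ=6.65, E[X²]=56.0233; 3: μ=4.7, E[X²]=26.79; 4: μ=0.9, E[X²]=1.71.
E[X] = 0.15·10.1 + 0.14·6.65 + 0.24·4.7 + 0.47·0.9 = 3.997.
E[X²] = 0.15·103.773 + 0.14·56.0233 + 0.24·26.79 + 0.47·1.71 = 30.6426.
Var(X) = E[X²] − (E[X])² = 30.6426 − 15.976 = 14.6666.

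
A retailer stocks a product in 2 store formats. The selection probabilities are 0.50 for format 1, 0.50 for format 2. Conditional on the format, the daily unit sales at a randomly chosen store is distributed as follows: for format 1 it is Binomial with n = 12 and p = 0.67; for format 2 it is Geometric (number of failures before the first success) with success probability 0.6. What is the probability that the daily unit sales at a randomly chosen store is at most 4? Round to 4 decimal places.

0.5037

Conditional on each format, P(X ≤ 4): 1: 0.0175957; 2: 0.98976.
By total probability, P(X ≤ 4) = 0.5·0.0175957 + 0.5·0.98976 = 0.503678.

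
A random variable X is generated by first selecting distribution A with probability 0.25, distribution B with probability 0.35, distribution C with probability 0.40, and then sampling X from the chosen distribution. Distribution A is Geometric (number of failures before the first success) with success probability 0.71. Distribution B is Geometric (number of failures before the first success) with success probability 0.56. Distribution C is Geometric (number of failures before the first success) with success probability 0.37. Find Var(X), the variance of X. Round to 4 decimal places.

Per component, A: μ=0.408451, E[X²]=0.742115; B: μ=0.785714, E[X²]=2.02041; C: μ=1.7027, E[X²]=7.5011.
E[X] = 0.25·0.408451 + 0.35·0.785714 + 0.4·1.7027 = 1.05819.
E[X²] = 0.25·0.742115 + 0.35·2.02041 + 0.4·7.5011 = 3.89311.
Var(X) = E[X²] − (E[X])² = 3.89311 − 1.11977 = 2.77334.

2.7733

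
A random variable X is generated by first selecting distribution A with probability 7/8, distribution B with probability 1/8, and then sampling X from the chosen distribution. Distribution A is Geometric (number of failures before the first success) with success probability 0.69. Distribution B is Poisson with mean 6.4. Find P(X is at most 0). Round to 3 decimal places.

0.604

Conditional on each component, P(X ≤ 0): A: 0.69; B: 0.00166156.
By total probability, P(X ≤ 0) = 0.875·0.69 + 0.125·0.00166156 = 0.603958.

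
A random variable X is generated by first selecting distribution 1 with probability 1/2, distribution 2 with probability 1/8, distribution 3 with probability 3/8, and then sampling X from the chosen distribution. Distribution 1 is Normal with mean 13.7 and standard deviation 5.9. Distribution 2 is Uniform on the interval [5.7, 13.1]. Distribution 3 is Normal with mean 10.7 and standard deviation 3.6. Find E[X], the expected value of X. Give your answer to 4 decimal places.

12.0375

Component means — 1: 13.7; 2: 9.4; 3: 10.7.
E[X] = 0.5·13.7 + 0.125·9.4 + 0.375·10.7 = 12.0375.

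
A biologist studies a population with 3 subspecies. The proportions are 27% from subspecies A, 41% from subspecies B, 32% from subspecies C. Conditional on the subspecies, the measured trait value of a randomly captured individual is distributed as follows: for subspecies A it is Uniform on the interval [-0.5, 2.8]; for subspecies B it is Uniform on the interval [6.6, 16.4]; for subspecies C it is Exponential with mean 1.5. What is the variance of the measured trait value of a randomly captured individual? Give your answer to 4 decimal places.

Per component, A: μ=1.15, E[X²]=2.23; B: μ=11.5, E[X²]=140.253; C: μ=1.5, E[X²]=4.5.
E[X] = 0.27·1.15 + 0.41·11.5 + 0.32·1.5 = 5.5055.
E[X²] = 0.27·2.23 + 0.41·140.253 + 0.32·4.5 = 59.546.
Var(X) = E[X²] − (E[X])² = 59.546 − 30.3105 = 29.2354.

29.2354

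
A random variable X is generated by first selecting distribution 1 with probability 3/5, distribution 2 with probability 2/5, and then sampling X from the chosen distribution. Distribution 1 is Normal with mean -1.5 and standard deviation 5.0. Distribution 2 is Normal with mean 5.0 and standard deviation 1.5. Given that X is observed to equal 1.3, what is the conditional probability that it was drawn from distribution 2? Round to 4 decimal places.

0.1104

Likelihoods f(1.3 | ·): 1: 0.0682092; 2: 0.012694.
Posterior ∝ prior × likelihood. Numerator for 2: 0.4·0.012694 = 0.0050776.
Normalizing constant: 0.6·0.0682092 + 0.4·0.012694 = 0.0460031.
P(2 | observation) = 0.0050776 / 0.0460031 = 0.110375.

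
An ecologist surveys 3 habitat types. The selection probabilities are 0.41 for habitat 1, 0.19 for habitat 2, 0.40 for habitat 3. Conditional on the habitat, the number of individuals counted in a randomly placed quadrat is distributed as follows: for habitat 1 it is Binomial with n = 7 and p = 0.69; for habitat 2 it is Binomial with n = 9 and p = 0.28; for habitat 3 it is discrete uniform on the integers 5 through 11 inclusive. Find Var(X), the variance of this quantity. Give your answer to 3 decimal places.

6.905

Per component, 1: μ=4.83, E[X²]=24.8262; 2: μ=2.52, E[X²]=8.1648; 3: μ=8, E[X²]=68.
E[X] = 0.41·4.83 + 0.19·2.52 + 0.4·8 = 5.6591.
E[X²] = 0.41·24.8262 + 0.19·8.1648 + 0.4·68 = 38.9301.
Var(X) = E[X²] − (E[X])² = 38.9301 − 32.0254 = 6.90464.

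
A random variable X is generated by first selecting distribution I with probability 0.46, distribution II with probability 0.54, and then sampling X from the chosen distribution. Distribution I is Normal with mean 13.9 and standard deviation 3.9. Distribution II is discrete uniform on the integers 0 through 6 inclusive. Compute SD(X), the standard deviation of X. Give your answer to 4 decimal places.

Per component, I: μ=13.9, E[X²]=208.42; II: μ=3, E[X²]=13.
E[X] = 0.46·13.9 + 0.54·3 = 8.014.
E[X²] = 0.46·208.42 + 0.54·13 = 102.893.
Var(X) = E[X²] − (E[X])² = 102.893 − 64.2242 = 38.669.
SD(X) = √38.669 = 6.21844.

6.2184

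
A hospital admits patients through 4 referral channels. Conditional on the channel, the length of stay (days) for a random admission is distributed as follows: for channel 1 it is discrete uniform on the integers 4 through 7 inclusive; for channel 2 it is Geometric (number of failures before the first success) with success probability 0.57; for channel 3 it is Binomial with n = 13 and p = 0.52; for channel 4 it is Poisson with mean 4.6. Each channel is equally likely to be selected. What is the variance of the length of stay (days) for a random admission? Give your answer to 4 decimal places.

7.6321

Per component, 1: μ=5.5, E[X²]=31.5; 2: μ=0.754386, E[X²]=1.89258; 3: μ=6.76, E[X²]=48.9424; 4: μ=4.6, E[X²]=25.76.
E[X] = 0.25·5.5 + 0.25·0.754386 + 0.25·6.76 + 0.25·4.6 = 4.4036.
E[X²] = 0.25·31.5 + 0.25·1.89258 + 0.25·48.9424 + 0.25·25.76 = 27.0237.
Var(X) = E[X²] − (E[X])² = 27.0237 − 19.3917 = 7.63208.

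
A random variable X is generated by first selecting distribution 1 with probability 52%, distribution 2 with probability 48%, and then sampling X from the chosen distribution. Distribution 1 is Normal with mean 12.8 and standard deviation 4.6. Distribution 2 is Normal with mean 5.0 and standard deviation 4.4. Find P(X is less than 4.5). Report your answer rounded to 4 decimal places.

Conditional on each component, P(X < 4.5): 1: 0.0355884; 2: 0.454763.
By total probability, P(X < 4.5) = 0.52·0.0355884 + 0.48·0.454763 = 0.236792.

0.2368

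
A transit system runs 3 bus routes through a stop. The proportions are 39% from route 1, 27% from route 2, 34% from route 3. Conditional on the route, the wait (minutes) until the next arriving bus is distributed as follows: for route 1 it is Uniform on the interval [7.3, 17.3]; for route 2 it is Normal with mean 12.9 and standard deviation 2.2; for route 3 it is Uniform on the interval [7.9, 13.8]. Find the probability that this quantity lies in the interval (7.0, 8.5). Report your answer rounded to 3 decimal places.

Conditional on each route, P(7.0 < X < 8.5): 1: 0.12; 2: 0.019089; 3: 0.101695.
By total probability, P(7.0 < X < 8.5) = 0.39·0.12 + 0.27·0.019089 + 0.34·0.101695 = 0.0865303.

0.087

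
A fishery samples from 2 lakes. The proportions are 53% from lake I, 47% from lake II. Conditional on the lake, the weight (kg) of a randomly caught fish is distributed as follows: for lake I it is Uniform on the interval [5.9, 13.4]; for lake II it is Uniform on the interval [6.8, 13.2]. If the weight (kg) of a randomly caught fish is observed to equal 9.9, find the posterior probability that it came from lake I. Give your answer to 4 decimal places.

0.4904

Likelihoods f(9.9 | ·): I: 0.133333; II: 0.15625.
Posterior ∝ prior × likelihood. Numerator for I: 0.53·0.133333 = 0.0706667.
Normalizing constant: 0.53·0.133333 + 0.47·0.15625 = 0.144104.
P(I | observation) = 0.0706667 / 0.144104 = 0.490386.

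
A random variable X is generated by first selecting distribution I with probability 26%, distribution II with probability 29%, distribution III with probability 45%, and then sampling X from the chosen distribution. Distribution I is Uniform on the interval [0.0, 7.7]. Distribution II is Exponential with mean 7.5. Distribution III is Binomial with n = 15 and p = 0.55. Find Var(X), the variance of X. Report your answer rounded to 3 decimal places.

22.611

Per component, I: μ=3.85, E[X²]=19.7633; II: μ=7.5, E[X²]=112.5; III: μ=8.25, E[X²]=71.775.
E[X] = 0.26·3.85 + 0.29·7.5 + 0.45·8.25 = 6.8885.
E[X²] = 0.26·19.7633 + 0.29·112.5 + 0.45·71.775 = 70.0622.
Var(X) = E[X²] − (E[X])² = 70.0622 − 47.4514 = 22.6108.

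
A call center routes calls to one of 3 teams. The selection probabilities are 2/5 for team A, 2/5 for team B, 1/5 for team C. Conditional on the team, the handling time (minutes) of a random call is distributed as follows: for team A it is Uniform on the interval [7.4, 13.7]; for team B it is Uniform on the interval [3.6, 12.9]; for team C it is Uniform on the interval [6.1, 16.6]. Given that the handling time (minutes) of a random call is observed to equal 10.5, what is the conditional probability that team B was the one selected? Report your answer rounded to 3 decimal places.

Likelihoods f(10.5 | ·): A: 0.15873; B: 0.107527; C: 0.0952381.
Posterior ∝ prior × likelihood. Numerator for B: 0.4·0.107527 = 0.0430108.
Normalizing constant: 0.4·0.15873 + 0.4·0.107527 + 0.2·0.0952381 = 0.12555.
P(B | observation) = 0.0430108 / 0.12555 = 0.342577.

0.343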